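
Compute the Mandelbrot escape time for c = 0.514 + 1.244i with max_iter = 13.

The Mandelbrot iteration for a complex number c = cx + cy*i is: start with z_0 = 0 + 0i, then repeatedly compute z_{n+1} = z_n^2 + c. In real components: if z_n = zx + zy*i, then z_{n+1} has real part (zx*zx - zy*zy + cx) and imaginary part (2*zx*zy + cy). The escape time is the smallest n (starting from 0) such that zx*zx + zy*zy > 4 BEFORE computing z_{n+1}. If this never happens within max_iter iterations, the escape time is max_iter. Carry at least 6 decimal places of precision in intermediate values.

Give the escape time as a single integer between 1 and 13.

z_0 = 0 + 0i, c = 0.5140 + 1.2440i
Iter 1: z = 0.5140 + 1.2440i, |z|^2 = 1.8117
Iter 2: z = -0.7693 + 2.5228i, |z|^2 = 6.9566
Escaped at iteration 2

Answer: 2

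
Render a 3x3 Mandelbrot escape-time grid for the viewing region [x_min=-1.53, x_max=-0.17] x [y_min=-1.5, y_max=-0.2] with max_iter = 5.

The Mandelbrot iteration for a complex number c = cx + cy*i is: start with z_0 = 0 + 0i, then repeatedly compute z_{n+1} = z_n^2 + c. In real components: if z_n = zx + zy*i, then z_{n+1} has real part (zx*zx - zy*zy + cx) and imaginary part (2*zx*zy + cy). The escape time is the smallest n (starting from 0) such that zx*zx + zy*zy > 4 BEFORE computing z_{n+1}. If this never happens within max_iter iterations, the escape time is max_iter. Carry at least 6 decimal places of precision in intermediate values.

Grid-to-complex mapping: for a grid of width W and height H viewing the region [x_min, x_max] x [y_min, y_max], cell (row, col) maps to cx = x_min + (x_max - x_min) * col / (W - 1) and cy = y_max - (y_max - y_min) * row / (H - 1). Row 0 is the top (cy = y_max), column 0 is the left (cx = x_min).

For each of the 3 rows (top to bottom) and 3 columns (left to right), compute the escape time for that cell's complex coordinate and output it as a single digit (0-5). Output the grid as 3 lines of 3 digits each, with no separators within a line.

(row=0, col=0): c = -1.5300 + -0.2000i → escape time 5
(row=0, col=1): c = -0.8500 + -0.2000i → escape time 5
(row=0, col=2): c = -0.1700 + -0.2000i → escape time 5
(row=1, col=0): c = -1.5300 + -0.8500i → escape time 3
(row=1, col=1): c = -0.8500 + -0.8500i → escape time 4
(row=1, col=2): c = -0.1700 + -0.8500i → escape time 5
(row=2, col=0): c = -1.5300 + -1.5000i → escape time 1
(row=2, col=1): c = -0.8500 + -1.5000i → escape time 2
(row=2, col=2): c = -0.1700 + -1.5000i → escape time 2

Answer: 555
345
122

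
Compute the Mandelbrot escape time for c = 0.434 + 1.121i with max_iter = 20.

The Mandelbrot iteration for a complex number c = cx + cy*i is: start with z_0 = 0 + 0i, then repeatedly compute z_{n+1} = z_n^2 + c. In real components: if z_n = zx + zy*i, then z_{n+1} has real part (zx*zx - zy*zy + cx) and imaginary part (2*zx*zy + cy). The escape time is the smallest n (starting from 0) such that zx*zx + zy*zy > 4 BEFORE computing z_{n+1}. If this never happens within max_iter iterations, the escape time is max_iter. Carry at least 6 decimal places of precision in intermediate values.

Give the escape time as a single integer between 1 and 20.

z_0 = 0 + 0i, c = 0.4340 + 1.1210i
Iter 1: z = 0.4340 + 1.1210i, |z|^2 = 1.4450
Iter 2: z = -0.6343 + 2.0940i, |z|^2 = 4.7873
Escaped at iteration 2

Answer: 2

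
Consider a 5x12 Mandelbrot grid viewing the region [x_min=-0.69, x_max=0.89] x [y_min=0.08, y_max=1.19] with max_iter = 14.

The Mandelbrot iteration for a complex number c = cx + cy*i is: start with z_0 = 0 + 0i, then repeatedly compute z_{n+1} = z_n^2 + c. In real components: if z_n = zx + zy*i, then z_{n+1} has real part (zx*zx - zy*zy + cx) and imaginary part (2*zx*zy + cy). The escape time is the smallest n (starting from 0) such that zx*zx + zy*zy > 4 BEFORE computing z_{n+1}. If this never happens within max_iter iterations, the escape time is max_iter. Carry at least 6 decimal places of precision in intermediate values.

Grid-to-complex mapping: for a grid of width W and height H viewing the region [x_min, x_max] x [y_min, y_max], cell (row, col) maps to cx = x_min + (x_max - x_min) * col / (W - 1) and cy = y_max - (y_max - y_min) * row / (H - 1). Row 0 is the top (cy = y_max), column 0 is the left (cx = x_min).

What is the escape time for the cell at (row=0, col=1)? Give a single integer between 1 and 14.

Answer: 3

Derivation:
z_0 = 0 + 0i, c = -0.2950 + 1.1900i
Iter 1: z = -0.2950 + 1.1900i, |z|^2 = 1.5031
Iter 2: z = -1.6241 + 0.4879i, |z|^2 = 2.8757
Iter 3: z = 2.1046 + -0.3948i, |z|^2 = 4.5851
Escaped at iteration 3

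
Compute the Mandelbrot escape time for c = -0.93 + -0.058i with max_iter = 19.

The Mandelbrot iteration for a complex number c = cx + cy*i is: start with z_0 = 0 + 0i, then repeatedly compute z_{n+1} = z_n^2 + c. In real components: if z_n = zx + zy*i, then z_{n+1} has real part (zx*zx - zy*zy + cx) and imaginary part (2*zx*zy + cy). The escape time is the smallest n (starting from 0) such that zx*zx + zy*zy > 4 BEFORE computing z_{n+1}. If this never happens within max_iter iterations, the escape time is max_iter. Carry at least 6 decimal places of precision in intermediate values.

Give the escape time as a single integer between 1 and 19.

Answer: 19

Derivation:
z_0 = 0 + 0i, c = -0.9300 + -0.0580i
Iter 1: z = -0.9300 + -0.0580i, |z|^2 = 0.8683
Iter 2: z = -0.0685 + 0.0499i, |z|^2 = 0.0072
Iter 3: z = -0.9278 + -0.0648i, |z|^2 = 0.8650
Iter 4: z = -0.0734 + 0.0623i, |z|^2 = 0.0093
Iter 5: z = -0.9285 + -0.0671i, |z|^2 = 0.8666
Iter 6: z = -0.0724 + 0.0667i, |z|^2 = 0.0097
Iter 7: z = -0.9292 + -0.0677i, |z|^2 = 0.8680
Iter 8: z = -0.0712 + 0.0677i, |z|^2 = 0.0097
Iter 9: z = -0.9295 + -0.0676i, |z|^2 = 0.8686
Iter 10: z = -0.0706 + 0.0677i, |z|^2 = 0.0096
Iter 11: z = -0.9296 + -0.0676i, |z|^2 = 0.8687
Iter 12: z = -0.0704 + 0.0676i, |z|^2 = 0.0095
Iter 13: z = -0.9296 + -0.0675i, |z|^2 = 0.8687
Iter 14: z = -0.0704 + 0.0675i, |z|^2 = 0.0095
Iter 15: z = -0.9296 + -0.0675i, |z|^2 = 0.8687
Iter 16: z = -0.0704 + 0.0675i, |z|^2 = 0.0095
Iter 17: z = -0.9296 + -0.0675i, |z|^2 = 0.8687
Iter 18: z = -0.0704 + 0.0675i, |z|^2 = 0.0095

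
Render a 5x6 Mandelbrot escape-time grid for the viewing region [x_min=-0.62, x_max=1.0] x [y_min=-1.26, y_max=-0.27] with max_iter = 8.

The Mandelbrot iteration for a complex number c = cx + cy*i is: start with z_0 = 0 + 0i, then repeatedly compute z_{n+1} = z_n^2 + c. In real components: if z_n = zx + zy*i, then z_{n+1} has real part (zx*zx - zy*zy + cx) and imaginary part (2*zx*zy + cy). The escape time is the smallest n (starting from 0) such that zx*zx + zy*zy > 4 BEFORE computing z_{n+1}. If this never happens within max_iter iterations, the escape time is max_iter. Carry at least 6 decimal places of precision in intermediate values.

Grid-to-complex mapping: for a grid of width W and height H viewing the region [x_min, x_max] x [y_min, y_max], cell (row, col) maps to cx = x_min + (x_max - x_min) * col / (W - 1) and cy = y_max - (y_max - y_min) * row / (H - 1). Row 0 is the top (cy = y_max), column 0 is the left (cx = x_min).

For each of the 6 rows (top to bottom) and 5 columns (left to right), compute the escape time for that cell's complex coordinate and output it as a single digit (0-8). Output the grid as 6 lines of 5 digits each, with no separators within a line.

(row=0, col=0): c = -0.6200 + -0.2700i → escape time 8
(row=0, col=1): c = -0.2150 + -0.2700i → escape time 8
(row=0, col=2): c = 0.1900 + -0.2700i → escape time 8
(row=0, col=3): c = 0.5950 + -0.2700i → escape time 4
(row=0, col=4): c = 1.0000 + -0.2700i → escape time 2
(row=1, col=0): c = -0.6200 + -0.4680i → escape time 8
(row=1, col=1): c = -0.2150 + -0.4680i → escape time 8
(row=1, col=2): c = 0.1900 + -0.4680i → escape time 8
(row=1, col=3): c = 0.5950 + -0.4680i → escape time 4
(row=1, col=4): c = 1.0000 + -0.4680i → escape time 2
(row=2, col=0): c = -0.6200 + -0.6660i → escape time 8
(row=2, col=1): c = -0.2150 + -0.6660i → escape time 8
(row=2, col=2): c = 0.1900 + -0.6660i → escape time 8
(row=2, col=3): c = 0.5950 + -0.6660i → escape time 3
(row=2, col=4): c = 1.0000 + -0.6660i → escape time 2
(row=3, col=0): c = -0.6200 + -0.8640i → escape time 4
(row=3, col=1): c = -0.2150 + -0.8640i → escape time 8
(row=3, col=2): c = 0.1900 + -0.8640i → escape time 5
(row=3, col=3): c = 0.5950 + -0.8640i → escape time 3
(row=3, col=4): c = 1.0000 + -0.8640i → escape time 2
(row=4, col=0): c = -0.6200 + -1.0620i → escape time 3
(row=4, col=1): c = -0.2150 + -1.0620i → escape time 6
(row=4, col=2): c = 0.1900 + -1.0620i → escape time 4
(row=4, col=3): c = 0.5950 + -1.0620i → escape time 2
(row=4, col=4): c = 1.0000 + -1.0620i → escape time 2
(row=5, col=0): c = -0.6200 + -1.2600i → escape time 3
(row=5, col=1): c = -0.2150 + -1.2600i → escape time 3
(row=5, col=2): c = 0.1900 + -1.2600i → escape time 2
(row=5, col=3): c = 0.5950 + -1.2600i → escape time 2
(row=5, col=4): c = 1.0000 + -1.2600i → escape time 2

Answer: 88842
88842
88832
48532
36422
33222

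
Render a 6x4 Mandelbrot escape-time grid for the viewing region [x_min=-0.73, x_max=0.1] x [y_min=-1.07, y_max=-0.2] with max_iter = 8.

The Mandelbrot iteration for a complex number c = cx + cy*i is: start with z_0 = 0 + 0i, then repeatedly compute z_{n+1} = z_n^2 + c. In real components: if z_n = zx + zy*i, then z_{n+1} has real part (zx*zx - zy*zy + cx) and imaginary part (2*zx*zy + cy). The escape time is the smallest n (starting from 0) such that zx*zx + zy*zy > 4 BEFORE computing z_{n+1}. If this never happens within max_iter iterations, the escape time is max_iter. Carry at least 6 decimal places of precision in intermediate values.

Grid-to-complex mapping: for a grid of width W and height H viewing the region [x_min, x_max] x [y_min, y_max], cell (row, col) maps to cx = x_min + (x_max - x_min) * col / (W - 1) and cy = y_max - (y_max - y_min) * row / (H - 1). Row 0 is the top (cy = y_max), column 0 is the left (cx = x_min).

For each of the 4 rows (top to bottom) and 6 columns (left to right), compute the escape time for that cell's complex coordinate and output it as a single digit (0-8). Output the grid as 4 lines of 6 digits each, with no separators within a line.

Answer: 888888
788888
456887
344664

Derivation:
(row=0, col=0): c = -0.7300 + -0.2000i → escape time 8
(row=0, col=1): c = -0.5640 + -0.2000i → escape time 8
(row=0, col=2): c = -0.3980 + -0.2000i → escape time 8
(row=0, col=3): c = -0.2320 + -0.2000i → escape time 8
(row=0, col=4): c = -0.0660 + -0.2000i → escape time 8
(row=0, col=5): c = 0.1000 + -0.2000i → escape time 8
(row=1, col=0): c = -0.7300 + -0.4900i → escape time 7
(row=1, col=1): c = -0.5640 + -0.4900i → escape time 8
(row=1, col=2): c = -0.3980 + -0.4900i → escape time 8
(row=1, col=3): c = -0.2320 + -0.4900i → escape time 8
(row=1, col=4): c = -0.0660 + -0.4900i → escape time 8
(row=1, col=5): c = 0.1000 + -0.4900i → escape time 8
(row=2, col=0): c = -0.7300 + -0.7800i → escape time 4
(row=2, col=1): c = -0.5640 + -0.7800i → escape time 5
(row=2, col=2): c = -0.3980 + -0.7800i → escape time 6
(row=2, col=3): c = -0.2320 + -0.7800i → escape time 8
(row=2, col=4): c = -0.0660 + -0.7800i → escape time 8
(row=2, col=5): c = 0.1000 + -0.7800i → escape time 7
(row=3, col=0): c = -0.7300 + -1.0700i → escape time 3
(row=3, col=1): c = -0.5640 + -1.0700i → escape time 4
(row=3, col=2): c = -0.3980 + -1.0700i → escape time 4
(row=3, col=3): c = -0.2320 + -1.0700i → escape time 6
(row=3, col=4): c = -0.0660 + -1.0700i → escape time 6
(row=3, col=5): c = 0.1000 + -1.0700i → escape time 4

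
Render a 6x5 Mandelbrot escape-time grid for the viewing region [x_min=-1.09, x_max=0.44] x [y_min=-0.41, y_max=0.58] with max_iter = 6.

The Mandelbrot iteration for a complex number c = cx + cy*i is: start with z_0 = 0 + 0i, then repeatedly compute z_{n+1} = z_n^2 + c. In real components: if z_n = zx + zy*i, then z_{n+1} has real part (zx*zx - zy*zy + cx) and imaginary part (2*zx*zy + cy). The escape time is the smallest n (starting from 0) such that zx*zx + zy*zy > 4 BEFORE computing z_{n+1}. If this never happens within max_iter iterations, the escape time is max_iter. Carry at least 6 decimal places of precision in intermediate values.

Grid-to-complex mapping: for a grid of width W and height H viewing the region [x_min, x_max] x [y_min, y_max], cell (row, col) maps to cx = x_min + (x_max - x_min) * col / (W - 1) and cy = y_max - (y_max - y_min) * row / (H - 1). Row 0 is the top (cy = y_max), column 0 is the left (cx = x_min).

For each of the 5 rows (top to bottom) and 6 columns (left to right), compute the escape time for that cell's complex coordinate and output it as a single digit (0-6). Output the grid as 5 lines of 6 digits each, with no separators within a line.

(row=0, col=0): c = -1.0900 + 0.5800i → escape time 4
(row=0, col=1): c = -0.7840 + 0.5800i → escape time 5
(row=0, col=2): c = -0.4780 + 0.5800i → escape time 6
(row=0, col=3): c = -0.1720 + 0.5800i → escape time 6
(row=0, col=4): c = 0.1340 + 0.5800i → escape time 6
(row=0, col=5): c = 0.4400 + 0.5800i → escape time 6
(row=1, col=0): c = -1.0900 + 0.3325i → escape time 6
(row=1, col=1): c = -0.7840 + 0.3325i → escape time 6
(row=1, col=2): c = -0.4780 + 0.3325i → escape time 6
(row=1, col=3): c = -0.1720 + 0.3325i → escape time 6
(row=1, col=4): c = 0.1340 + 0.3325i → escape time 6
(row=1, col=5): c = 0.4400 + 0.3325i → escape time 6
(row=2, col=0): c = -1.0900 + 0.0850i → escape time 6
(row=2, col=1): c = -0.7840 + 0.0850i → escape time 6
(row=2, col=2): c = -0.4780 + 0.0850i → escape time 6
(row=2, col=3): c = -0.1720 + 0.0850i → escape time 6
(row=2, col=4): c = 0.1340 + 0.0850i → escape time 6
(row=2, col=5): c = 0.4400 + 0.0850i → escape time 6
(row=3, col=0): c = -1.0900 + -0.1625i → escape time 6
(row=3, col=1): c = -0.7840 + -0.1625i → escape time 6
(row=3, col=2): c = -0.4780 + -0.1625i → escape time 6
(row=3, col=3): c = -0.1720 + -0.1625i → escape time 6
(row=3, col=4): c = 0.1340 + -0.1625i → escape time 6
(row=3, col=5): c = 0.4400 + -0.1625i → escape time 6
(row=4, col=0): c = -1.0900 + -0.4100i → escape time 6
(row=4, col=1): c = -0.7840 + -0.4100i → escape time 6
(row=4, col=2): c = -0.4780 + -0.4100i → escape time 6
(row=4, col=3): c = -0.1720 + -0.4100i → escape time 6
(row=4, col=4): c = 0.1340 + -0.4100i → escape time 6
(row=4, col=5): c = 0.4400 + -0.4100i → escape time 6

Answer: 456666
666666
666666
666666
666666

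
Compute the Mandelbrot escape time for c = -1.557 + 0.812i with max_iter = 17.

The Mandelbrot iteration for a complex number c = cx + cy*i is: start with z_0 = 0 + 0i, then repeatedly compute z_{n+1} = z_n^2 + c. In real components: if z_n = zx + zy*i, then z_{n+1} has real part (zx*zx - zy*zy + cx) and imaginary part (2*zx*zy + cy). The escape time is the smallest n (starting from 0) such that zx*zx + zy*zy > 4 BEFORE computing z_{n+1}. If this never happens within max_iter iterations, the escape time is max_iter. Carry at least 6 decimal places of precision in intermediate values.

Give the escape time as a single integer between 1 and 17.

Answer: 3

Derivation:
z_0 = 0 + 0i, c = -1.5570 + 0.8120i
Iter 1: z = -1.5570 + 0.8120i, |z|^2 = 3.0836
Iter 2: z = 0.2079 + -1.7166i, |z|^2 = 2.9898
Iter 3: z = -4.4604 + 0.0982i, |z|^2 = 19.9047
Escaped at iteration 3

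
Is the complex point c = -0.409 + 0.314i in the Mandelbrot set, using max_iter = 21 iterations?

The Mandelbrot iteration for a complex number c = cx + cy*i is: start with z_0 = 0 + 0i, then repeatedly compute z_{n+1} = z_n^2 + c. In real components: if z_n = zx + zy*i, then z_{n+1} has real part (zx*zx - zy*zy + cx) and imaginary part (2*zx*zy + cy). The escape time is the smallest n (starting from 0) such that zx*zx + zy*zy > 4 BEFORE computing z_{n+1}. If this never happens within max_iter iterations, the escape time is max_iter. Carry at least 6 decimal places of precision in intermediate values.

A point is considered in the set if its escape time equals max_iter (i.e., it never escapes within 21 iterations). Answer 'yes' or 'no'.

Answer: yes

Derivation:
z_0 = 0 + 0i, c = -0.4090 + 0.3140i
Iter 1: z = -0.4090 + 0.3140i, |z|^2 = 0.2659
Iter 2: z = -0.3403 + 0.0571i, |z|^2 = 0.1191
Iter 3: z = -0.2965 + 0.2751i, |z|^2 = 0.1636
Iter 4: z = -0.3968 + 0.1509i, |z|^2 = 0.1802
Iter 5: z = -0.2743 + 0.1943i, |z|^2 = 0.1130
Iter 6: z = -0.3715 + 0.2074i, |z|^2 = 0.1810
Iter 7: z = -0.3140 + 0.1599i, |z|^2 = 0.1242
Iter 8: z = -0.3360 + 0.2136i, |z|^2 = 0.1585
Iter 9: z = -0.3418 + 0.1705i, |z|^2 = 0.1459
Iter 10: z = -0.3213 + 0.1975i, |z|^2 = 0.1422
Iter 11: z = -0.3448 + 0.1871i, |z|^2 = 0.1539
Iter 12: z = -0.3251 + 0.1850i, |z|^2 = 0.1399
Iter 13: z = -0.3375 + 0.1937i, |z|^2 = 0.1514
Iter 14: z = -0.3326 + 0.1832i, |z|^2 = 0.1442
Iter 15: z = -0.3319 + 0.1921i, |z|^2 = 0.1471
Iter 16: z = -0.3357 + 0.1865i, |z|^2 = 0.1475
Iter 17: z = -0.3311 + 0.1888i, |z|^2 = 0.1452
Iter 18: z = -0.3350 + 0.1890i, |z|^2 = 0.1480
Iter 19: z = -0.3325 + 0.1874i, |z|^2 = 0.1456
Iter 20: z = -0.3336 + 0.1894i, |z|^2 = 0.1471
Did not escape in 21 iterations → in set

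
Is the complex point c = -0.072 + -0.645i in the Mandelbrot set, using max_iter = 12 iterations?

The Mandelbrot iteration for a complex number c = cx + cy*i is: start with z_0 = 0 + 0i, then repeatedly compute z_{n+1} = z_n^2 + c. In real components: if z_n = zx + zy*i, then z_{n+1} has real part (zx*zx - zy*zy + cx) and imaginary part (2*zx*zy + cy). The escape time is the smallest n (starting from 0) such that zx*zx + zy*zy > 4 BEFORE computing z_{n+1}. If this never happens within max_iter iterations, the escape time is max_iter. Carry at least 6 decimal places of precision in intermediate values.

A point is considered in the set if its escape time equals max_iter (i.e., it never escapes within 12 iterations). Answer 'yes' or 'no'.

Answer: yes

Derivation:
z_0 = 0 + 0i, c = -0.0720 + -0.6450i
Iter 1: z = -0.0720 + -0.6450i, |z|^2 = 0.4212
Iter 2: z = -0.4828 + -0.5521i, |z|^2 = 0.5380
Iter 3: z = -0.1437 + -0.1118i, |z|^2 = 0.0332
Iter 4: z = -0.0639 + -0.6129i, |z|^2 = 0.3797
Iter 5: z = -0.4435 + -0.5667i, |z|^2 = 0.5179
Iter 6: z = -0.1965 + -0.1423i, |z|^2 = 0.0588
Iter 7: z = -0.0536 + -0.5891i, |z|^2 = 0.3499
Iter 8: z = -0.4161 + -0.5818i, |z|^2 = 0.5117
Iter 9: z = -0.2373 + -0.1608i, |z|^2 = 0.0822
Iter 10: z = -0.0415 + -0.5687i, |z|^2 = 0.3251
Iter 11: z = -0.3937 + -0.5978i, |z|^2 = 0.5123
Did not escape in 12 iterations → in set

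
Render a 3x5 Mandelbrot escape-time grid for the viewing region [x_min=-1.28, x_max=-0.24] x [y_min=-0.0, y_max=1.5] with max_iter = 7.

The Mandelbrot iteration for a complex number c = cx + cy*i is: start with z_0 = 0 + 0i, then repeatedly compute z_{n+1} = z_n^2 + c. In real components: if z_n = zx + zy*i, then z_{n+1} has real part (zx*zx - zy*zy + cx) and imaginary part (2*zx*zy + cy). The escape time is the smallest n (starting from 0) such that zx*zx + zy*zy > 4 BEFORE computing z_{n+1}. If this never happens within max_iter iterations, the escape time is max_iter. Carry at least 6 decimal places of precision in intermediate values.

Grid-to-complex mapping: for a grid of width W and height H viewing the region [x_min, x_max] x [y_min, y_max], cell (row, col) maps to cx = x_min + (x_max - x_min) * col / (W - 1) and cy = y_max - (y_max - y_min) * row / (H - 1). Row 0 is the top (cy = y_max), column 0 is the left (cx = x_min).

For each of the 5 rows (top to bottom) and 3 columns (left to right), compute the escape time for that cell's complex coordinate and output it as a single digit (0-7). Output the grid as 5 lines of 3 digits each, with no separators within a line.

(row=0, col=0): c = -1.2800 + 1.5000i → escape time 2
(row=0, col=1): c = -0.7600 + 1.5000i → escape time 2
(row=0, col=2): c = -0.2400 + 1.5000i → escape time 2
(row=1, col=0): c = -1.2800 + 1.1250i → escape time 3
(row=1, col=1): c = -0.7600 + 1.1250i → escape time 3
(row=1, col=2): c = -0.2400 + 1.1250i → escape time 5
(row=2, col=0): c = -1.2800 + 0.7500i → escape time 3
(row=2, col=1): c = -0.7600 + 0.7500i → escape time 4
(row=2, col=2): c = -0.2400 + 0.7500i → escape time 7
(row=3, col=0): c = -1.2800 + 0.3750i → escape time 7
(row=3, col=1): c = -0.7600 + 0.3750i → escape time 7
(row=3, col=2): c = -0.2400 + 0.3750i → escape time 7
(row=4, col=0): c = -1.2800 + 0.0000i → escape time 7
(row=4, col=1): c = -0.7600 + 0.0000i → escape time 7
(row=4, col=2): c = -0.2400 + 0.0000i → escape time 7

Answer: 222
335
347
777
777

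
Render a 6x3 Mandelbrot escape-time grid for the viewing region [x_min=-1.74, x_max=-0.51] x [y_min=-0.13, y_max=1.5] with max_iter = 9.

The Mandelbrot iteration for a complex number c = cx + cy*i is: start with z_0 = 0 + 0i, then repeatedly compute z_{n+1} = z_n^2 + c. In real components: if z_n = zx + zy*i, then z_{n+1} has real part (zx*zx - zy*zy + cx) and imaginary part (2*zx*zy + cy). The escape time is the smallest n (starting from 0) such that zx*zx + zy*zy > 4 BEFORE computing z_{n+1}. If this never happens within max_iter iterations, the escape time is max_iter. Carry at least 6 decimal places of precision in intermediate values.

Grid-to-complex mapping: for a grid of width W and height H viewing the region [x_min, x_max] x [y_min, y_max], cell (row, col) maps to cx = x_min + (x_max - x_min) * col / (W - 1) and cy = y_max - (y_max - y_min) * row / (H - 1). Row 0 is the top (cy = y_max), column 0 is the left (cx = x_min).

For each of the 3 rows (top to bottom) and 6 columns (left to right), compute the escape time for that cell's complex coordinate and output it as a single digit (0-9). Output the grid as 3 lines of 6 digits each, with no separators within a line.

Answer: 112222
333459
469999

Derivation:
(row=0, col=0): c = -1.7400 + 1.5000i → escape time 1
(row=0, col=1): c = -1.4940 + 1.5000i → escape time 1
(row=0, col=2): c = -1.2480 + 1.5000i → escape time 2
(row=0, col=3): c = -1.0020 + 1.5000i → escape time 2
(row=0, col=4): c = -0.7560 + 1.5000i → escape time 2
(row=0, col=5): c = -0.5100 + 1.5000i → escape time 2
(row=1, col=0): c = -1.7400 + 0.6850i → escape time 3
(row=1, col=1): c = -1.4940 + 0.6850i → escape time 3
(row=1, col=2): c = -1.2480 + 0.6850i → escape time 3
(row=1, col=3): c = -1.0020 + 0.6850i → escape time 4
(row=1, col=4): c = -0.7560 + 0.6850i → escape time 5
(row=1, col=5): c = -0.5100 + 0.6850i → escape time 9
(row=2, col=0): c = -1.7400 + -0.1300i → escape time 4
(row=2, col=1): c = -1.4940 + -0.1300i → escape time 6
(row=2, col=2): c = -1.2480 + -0.1300i → escape time 9
(row=2, col=3): c = -1.0020 + -0.1300i → escape time 9
(row=2, col=4): c = -0.7560 + -0.1300i → escape time 9
(row=2, col=5): c = -0.5100 + -0.1300i → escape time 9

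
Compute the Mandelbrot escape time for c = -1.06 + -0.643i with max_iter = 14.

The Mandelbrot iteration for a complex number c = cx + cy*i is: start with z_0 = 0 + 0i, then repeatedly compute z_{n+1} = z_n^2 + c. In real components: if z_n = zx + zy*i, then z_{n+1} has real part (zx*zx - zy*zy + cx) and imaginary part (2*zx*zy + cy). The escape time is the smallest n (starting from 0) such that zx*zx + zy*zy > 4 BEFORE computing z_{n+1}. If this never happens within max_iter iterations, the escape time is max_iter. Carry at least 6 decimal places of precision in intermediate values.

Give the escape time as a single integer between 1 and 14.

z_0 = 0 + 0i, c = -1.0600 + -0.6430i
Iter 1: z = -1.0600 + -0.6430i, |z|^2 = 1.5370
Iter 2: z = -0.3498 + 0.7202i, |z|^2 = 0.6410
Iter 3: z = -1.4562 + -1.1469i, |z|^2 = 3.4360
Iter 4: z = -0.2547 + 2.6973i, |z|^2 = 7.3403
Escaped at iteration 4

Answer: 4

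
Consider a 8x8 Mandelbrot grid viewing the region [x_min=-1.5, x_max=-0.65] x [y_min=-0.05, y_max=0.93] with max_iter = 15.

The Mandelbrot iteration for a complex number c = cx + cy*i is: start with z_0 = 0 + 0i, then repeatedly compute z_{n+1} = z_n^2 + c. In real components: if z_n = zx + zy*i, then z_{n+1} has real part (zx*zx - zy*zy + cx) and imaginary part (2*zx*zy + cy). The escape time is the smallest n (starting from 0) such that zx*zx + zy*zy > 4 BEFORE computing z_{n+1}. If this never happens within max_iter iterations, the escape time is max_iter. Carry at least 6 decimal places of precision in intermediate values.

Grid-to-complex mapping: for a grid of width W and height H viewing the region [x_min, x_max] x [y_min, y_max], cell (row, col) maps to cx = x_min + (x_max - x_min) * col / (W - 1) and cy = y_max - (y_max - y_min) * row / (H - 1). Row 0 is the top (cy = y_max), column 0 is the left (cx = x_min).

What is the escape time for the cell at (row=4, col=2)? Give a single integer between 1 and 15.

z_0 = 0 + 0i, c = -1.2571 + 0.3700i
Iter 1: z = -1.2571 + 0.3700i, |z|^2 = 1.7173
Iter 2: z = 0.1864 + -0.5603i, |z|^2 = 0.3487
Iter 3: z = -1.5363 + 0.1612i, |z|^2 = 2.3863
Iter 4: z = 1.0772 + -0.1252i, |z|^2 = 1.1760
Iter 5: z = -0.1125 + 0.1003i, |z|^2 = 0.0227
Iter 6: z = -1.2545 + 0.3474i, |z|^2 = 1.6946
Iter 7: z = 0.1960 + -0.5018i, |z|^2 = 0.2902
Iter 8: z = -1.4705 + 0.1733i, |z|^2 = 2.1924
Iter 9: z = 0.8752 + -0.1396i, |z|^2 = 0.7855
Iter 10: z = -0.5107 + 0.1256i, |z|^2 = 0.2766
Iter 11: z = -1.0121 + 0.2417i, |z|^2 = 1.0829
Iter 12: z = -0.2911 + -0.1193i, |z|^2 = 0.0990
Iter 13: z = -1.1866 + 0.4394i, |z|^2 = 1.6012
Iter 14: z = -0.0422 + -0.6729i, |z|^2 = 0.4546

Answer: 15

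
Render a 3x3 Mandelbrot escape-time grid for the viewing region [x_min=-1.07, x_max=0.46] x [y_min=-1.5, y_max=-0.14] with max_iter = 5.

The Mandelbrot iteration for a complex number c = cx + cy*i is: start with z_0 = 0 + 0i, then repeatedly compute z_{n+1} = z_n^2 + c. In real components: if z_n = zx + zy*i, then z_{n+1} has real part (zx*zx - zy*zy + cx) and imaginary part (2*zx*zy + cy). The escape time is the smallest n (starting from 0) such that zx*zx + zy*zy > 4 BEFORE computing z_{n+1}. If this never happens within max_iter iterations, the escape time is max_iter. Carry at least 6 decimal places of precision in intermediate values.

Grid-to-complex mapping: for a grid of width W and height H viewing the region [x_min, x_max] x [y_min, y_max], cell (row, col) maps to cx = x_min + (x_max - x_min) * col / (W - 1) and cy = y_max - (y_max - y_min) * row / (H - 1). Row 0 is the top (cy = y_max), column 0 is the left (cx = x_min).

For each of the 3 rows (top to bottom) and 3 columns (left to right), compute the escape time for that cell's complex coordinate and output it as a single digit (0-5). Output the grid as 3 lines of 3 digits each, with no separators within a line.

Answer: 555
353
222

Derivation:
(row=0, col=0): c = -1.0700 + -0.1400i → escape time 5
(row=0, col=1): c = -0.3050 + -0.1400i → escape time 5
(row=0, col=2): c = 0.4600 + -0.1400i → escape time 5
(row=1, col=0): c = -1.0700 + -0.8200i → escape time 3
(row=1, col=1): c = -0.3050 + -0.8200i → escape time 5
(row=1, col=2): c = 0.4600 + -0.8200i → escape time 3
(row=2, col=0): c = -1.0700 + -1.5000i → escape time 2
(row=2, col=1): c = -0.3050 + -1.5000i → escape time 2
(row=2, col=2): c = 0.4600 + -1.5000i → escape time 2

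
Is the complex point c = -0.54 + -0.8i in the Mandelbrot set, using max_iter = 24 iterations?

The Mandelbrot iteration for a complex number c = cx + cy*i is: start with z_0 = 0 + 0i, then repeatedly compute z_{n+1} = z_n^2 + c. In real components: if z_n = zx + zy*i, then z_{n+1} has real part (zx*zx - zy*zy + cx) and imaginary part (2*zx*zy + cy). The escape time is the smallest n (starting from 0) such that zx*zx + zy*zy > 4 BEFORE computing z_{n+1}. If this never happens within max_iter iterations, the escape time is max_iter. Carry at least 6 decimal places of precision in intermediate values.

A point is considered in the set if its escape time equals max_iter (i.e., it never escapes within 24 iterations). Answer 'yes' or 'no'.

Answer: no

Derivation:
z_0 = 0 + 0i, c = -0.5400 + -0.8000i
Iter 1: z = -0.5400 + -0.8000i, |z|^2 = 0.9316
Iter 2: z = -0.8884 + 0.0640i, |z|^2 = 0.7934
Iter 3: z = 0.2452 + -0.9137i, |z|^2 = 0.8950
Iter 4: z = -1.3148 + -1.2480i, |z|^2 = 3.2862
Iter 5: z = -0.3689 + 2.4817i, |z|^2 = 6.2949
Escaped at iteration 5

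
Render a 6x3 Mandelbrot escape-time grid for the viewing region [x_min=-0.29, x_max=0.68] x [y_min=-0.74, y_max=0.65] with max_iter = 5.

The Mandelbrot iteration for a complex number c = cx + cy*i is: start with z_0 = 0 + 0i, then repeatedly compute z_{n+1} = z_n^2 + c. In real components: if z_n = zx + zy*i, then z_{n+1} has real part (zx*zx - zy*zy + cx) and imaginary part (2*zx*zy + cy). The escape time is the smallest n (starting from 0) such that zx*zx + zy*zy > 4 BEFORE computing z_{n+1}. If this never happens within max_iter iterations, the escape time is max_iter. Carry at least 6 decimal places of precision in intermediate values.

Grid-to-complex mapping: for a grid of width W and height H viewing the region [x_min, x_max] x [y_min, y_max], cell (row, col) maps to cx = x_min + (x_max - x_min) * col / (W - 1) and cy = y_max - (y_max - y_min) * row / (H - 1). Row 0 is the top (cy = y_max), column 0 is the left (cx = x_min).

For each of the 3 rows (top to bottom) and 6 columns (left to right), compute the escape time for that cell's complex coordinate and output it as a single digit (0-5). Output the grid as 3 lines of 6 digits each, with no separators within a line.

Answer: 555543
555554
555533

Derivation:
(row=0, col=0): c = -0.2900 + 0.6500i → escape time 5
(row=0, col=1): c = -0.0960 + 0.6500i → escape time 5
(row=0, col=2): c = 0.0980 + 0.6500i → escape time 5
(row=0, col=3): c = 0.2920 + 0.6500i → escape time 5
(row=0, col=4): c = 0.4860 + 0.6500i → escape time 4
(row=0, col=5): c = 0.6800 + 0.6500i → escape time 3
(row=1, col=0): c = -0.2900 + -0.0450i → escape time 5
(row=1, col=1): c = -0.0960 + -0.0450i → escape time 5
(row=1, col=2): c = 0.0980 + -0.0450i → escape time 5
(row=1, col=3): c = 0.2920 + -0.0450i → escape time 5
(row=1, col=4): c = 0.4860 + -0.0450i → escape time 5
(row=1, col=5): c = 0.6800 + -0.0450i → escape time 4
(row=2, col=0): c = -0.2900 + -0.7400i → escape time 5
(row=2, col=1): c = -0.0960 + -0.7400i → escape time 5
(row=2, col=2): c = 0.0980 + -0.7400i → escape time 5
(row=2, col=3): c = 0.2920 + -0.7400i → escape time 5
(row=2, col=4): c = 0.4860 + -0.7400i → escape time 3
(row=2, col=5): c = 0.6800 + -0.7400i → escape time 3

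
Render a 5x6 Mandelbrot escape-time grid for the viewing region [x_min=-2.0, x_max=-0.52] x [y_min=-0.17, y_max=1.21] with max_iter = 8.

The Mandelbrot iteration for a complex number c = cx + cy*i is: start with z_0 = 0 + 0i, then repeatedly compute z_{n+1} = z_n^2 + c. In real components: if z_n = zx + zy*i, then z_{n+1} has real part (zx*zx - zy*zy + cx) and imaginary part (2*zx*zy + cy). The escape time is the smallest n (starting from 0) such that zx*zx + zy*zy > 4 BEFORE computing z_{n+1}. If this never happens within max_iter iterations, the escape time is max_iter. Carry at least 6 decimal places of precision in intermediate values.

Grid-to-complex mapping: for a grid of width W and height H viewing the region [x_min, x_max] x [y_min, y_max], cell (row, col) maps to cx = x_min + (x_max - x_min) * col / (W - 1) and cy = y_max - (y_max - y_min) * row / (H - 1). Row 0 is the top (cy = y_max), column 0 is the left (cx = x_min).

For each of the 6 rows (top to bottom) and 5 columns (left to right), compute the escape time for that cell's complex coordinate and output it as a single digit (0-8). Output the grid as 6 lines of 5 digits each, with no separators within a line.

(row=0, col=0): c = -2.0000 + 1.2100i → escape time 1
(row=0, col=1): c = -1.6300 + 1.2100i → escape time 1
(row=0, col=2): c = -1.2600 + 1.2100i → escape time 2
(row=0, col=3): c = -0.8900 + 1.2100i → escape time 3
(row=0, col=4): c = -0.5200 + 1.2100i → escape time 3
(row=1, col=0): c = -2.0000 + 0.9340i → escape time 1
(row=1, col=1): c = -1.6300 + 0.9340i → escape time 2
(row=1, col=2): c = -1.2600 + 0.9340i → escape time 3
(row=1, col=3): c = -0.8900 + 0.9340i → escape time 3
(row=1, col=4): c = -0.5200 + 0.9340i → escape time 4
(row=2, col=0): c = -2.0000 + 0.6580i → escape time 1
(row=2, col=1): c = -1.6300 + 0.6580i → escape time 3
(row=2, col=2): c = -1.2600 + 0.6580i → escape time 3
(row=2, col=3): c = -0.8900 + 0.6580i → escape time 4
(row=2, col=4): c = -0.5200 + 0.6580i → escape time 8
(row=3, col=0): c = -2.0000 + 0.3820i → escape time 1
(row=3, col=1): c = -1.6300 + 0.3820i → escape time 4
(row=3, col=2): c = -1.2600 + 0.3820i → escape time 8
(row=3, col=3): c = -0.8900 + 0.3820i → escape time 7
(row=3, col=4): c = -0.5200 + 0.3820i → escape time 8
(row=4, col=0): c = -2.0000 + 0.1060i → escape time 1
(row=4, col=1): c = -1.6300 + 0.1060i → escape time 6
(row=4, col=2): c = -1.2600 + 0.1060i → escape time 8
(row=4, col=3): c = -0.8900 + 0.1060i → escape time 8
(row=4, col=4): c = -0.5200 + 0.1060i → escape time 8
(row=5, col=0): c = -2.0000 + -0.1700i → escape time 1
(row=5, col=1): c = -1.6300 + -0.1700i → escape time 5
(row=5, col=2): c = -1.2600 + -0.1700i → escape time 8
(row=5, col=3): c = -0.8900 + -0.1700i → escape time 8
(row=5, col=4): c = -0.5200 + -0.1700i → escape time 8

Answer: 11233
12334
13348
14878
16888
15888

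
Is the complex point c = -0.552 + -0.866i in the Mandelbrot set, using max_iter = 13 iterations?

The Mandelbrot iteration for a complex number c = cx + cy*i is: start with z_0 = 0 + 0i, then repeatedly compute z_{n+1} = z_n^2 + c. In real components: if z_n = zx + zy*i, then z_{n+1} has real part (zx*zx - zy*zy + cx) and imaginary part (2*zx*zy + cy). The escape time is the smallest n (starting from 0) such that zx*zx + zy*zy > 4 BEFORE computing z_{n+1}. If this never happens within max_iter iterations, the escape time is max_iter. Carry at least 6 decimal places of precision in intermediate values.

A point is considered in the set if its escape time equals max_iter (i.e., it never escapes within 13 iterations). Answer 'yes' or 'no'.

Answer: no

Derivation:
z_0 = 0 + 0i, c = -0.5520 + -0.8660i
Iter 1: z = -0.5520 + -0.8660i, |z|^2 = 1.0547
Iter 2: z = -0.9973 + 0.0901i, |z|^2 = 1.0026
Iter 3: z = 0.4344 + -1.0456i, |z|^2 = 1.2821
Iter 4: z = -1.4566 + -1.7744i, |z|^2 = 5.2705
Escaped at iteration 4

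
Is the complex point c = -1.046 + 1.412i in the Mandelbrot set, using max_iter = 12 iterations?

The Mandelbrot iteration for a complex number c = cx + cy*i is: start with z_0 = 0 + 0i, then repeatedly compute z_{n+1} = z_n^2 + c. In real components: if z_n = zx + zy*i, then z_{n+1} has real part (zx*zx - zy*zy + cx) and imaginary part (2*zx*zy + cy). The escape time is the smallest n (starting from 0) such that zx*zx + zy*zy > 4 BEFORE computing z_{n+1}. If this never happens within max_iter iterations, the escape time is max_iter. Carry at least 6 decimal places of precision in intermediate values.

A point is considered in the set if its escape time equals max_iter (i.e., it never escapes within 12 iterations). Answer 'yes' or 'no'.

Answer: no

Derivation:
z_0 = 0 + 0i, c = -1.0460 + 1.4120i
Iter 1: z = -1.0460 + 1.4120i, |z|^2 = 3.0879
Iter 2: z = -1.9456 + -1.5419i, |z|^2 = 6.1629
Escaped at iteration 2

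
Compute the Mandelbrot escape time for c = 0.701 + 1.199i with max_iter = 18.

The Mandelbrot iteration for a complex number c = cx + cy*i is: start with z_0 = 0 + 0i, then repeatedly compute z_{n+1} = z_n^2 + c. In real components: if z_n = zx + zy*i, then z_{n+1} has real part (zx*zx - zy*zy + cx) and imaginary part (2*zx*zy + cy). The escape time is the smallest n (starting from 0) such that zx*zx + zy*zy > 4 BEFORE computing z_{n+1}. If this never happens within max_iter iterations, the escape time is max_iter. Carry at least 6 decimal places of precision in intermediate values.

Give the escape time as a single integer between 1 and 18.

Answer: 2

Derivation:
z_0 = 0 + 0i, c = 0.7010 + 1.1990i
Iter 1: z = 0.7010 + 1.1990i, |z|^2 = 1.9290
Iter 2: z = -0.2452 + 2.8800i, |z|^2 = 8.3545
Escaped at iteration 2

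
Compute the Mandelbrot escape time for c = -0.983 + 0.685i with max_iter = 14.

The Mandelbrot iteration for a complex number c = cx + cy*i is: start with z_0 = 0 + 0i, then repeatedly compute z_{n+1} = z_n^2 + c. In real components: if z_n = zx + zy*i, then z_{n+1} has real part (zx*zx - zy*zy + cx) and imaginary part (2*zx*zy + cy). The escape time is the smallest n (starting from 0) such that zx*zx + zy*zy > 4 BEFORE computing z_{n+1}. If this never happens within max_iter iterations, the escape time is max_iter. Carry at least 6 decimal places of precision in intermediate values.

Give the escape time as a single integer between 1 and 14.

z_0 = 0 + 0i, c = -0.9830 + 0.6850i
Iter 1: z = -0.9830 + 0.6850i, |z|^2 = 1.4355
Iter 2: z = -0.4859 + -0.6617i, |z|^2 = 0.6740
Iter 3: z = -1.1847 + 1.3281i, |z|^2 = 3.1674
Iter 4: z = -1.3433 + -2.4619i, |z|^2 = 7.8651
Escaped at iteration 4

Answer: 4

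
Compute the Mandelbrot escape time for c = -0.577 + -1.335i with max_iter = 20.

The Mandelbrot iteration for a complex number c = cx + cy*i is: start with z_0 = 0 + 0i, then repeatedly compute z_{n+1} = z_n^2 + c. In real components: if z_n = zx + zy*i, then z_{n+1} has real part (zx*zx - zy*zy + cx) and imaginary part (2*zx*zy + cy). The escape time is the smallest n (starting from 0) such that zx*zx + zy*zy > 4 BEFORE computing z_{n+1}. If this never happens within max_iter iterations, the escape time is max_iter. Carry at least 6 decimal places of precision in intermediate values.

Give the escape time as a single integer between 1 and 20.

Answer: 2

Derivation:
z_0 = 0 + 0i, c = -0.5770 + -1.3350i
Iter 1: z = -0.5770 + -1.3350i, |z|^2 = 2.1152
Iter 2: z = -2.0263 + 0.2056i, |z|^2 = 4.1481
Escaped at iteration 2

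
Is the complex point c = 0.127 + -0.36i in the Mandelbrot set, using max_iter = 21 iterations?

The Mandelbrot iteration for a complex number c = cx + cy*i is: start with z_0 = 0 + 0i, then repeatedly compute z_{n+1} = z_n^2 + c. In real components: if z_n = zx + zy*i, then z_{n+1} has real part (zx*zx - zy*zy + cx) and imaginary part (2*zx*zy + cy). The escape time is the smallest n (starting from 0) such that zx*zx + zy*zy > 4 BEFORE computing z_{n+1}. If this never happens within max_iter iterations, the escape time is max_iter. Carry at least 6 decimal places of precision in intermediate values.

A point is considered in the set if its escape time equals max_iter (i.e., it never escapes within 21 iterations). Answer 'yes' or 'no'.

Answer: yes

Derivation:
z_0 = 0 + 0i, c = 0.1270 + -0.3600i
Iter 1: z = 0.1270 + -0.3600i, |z|^2 = 0.1457
Iter 2: z = 0.0135 + -0.4514i, |z|^2 = 0.2040
Iter 3: z = -0.0766 + -0.3722i, |z|^2 = 0.1444
Iter 4: z = -0.0057 + -0.3030i, |z|^2 = 0.0918
Iter 5: z = 0.0352 + -0.3566i, |z|^2 = 0.1284
Iter 6: z = 0.0011 + -0.3851i, |z|^2 = 0.1483
Iter 7: z = -0.0213 + -0.3609i, |z|^2 = 0.1307
Iter 8: z = -0.0028 + -0.3446i, |z|^2 = 0.1188
Iter 9: z = 0.0083 + -0.3581i, |z|^2 = 0.1283
Iter 10: z = -0.0012 + -0.3659i, |z|^2 = 0.1339
Iter 11: z = -0.0069 + -0.3591i, |z|^2 = 0.1290
Iter 12: z = -0.0019 + -0.3551i, |z|^2 = 0.1261
Iter 13: z = 0.0009 + -0.3586i, |z|^2 = 0.1286
Iter 14: z = -0.0016 + -0.3607i, |z|^2 = 0.1301
Iter 15: z = -0.0031 + -0.3588i, |z|^2 = 0.1288
Iter 16: z = -0.0018 + -0.3578i, |z|^2 = 0.1280
Iter 17: z = -0.0010 + -0.3587i, |z|^2 = 0.1287
Iter 18: z = -0.0017 + -0.3593i, |z|^2 = 0.1291
Iter 19: z = -0.0021 + -0.3588i, |z|^2 = 0.1287
Iter 20: z = -0.0017 + -0.3585i, |z|^2 = 0.1285
Did not escape in 21 iterations → in set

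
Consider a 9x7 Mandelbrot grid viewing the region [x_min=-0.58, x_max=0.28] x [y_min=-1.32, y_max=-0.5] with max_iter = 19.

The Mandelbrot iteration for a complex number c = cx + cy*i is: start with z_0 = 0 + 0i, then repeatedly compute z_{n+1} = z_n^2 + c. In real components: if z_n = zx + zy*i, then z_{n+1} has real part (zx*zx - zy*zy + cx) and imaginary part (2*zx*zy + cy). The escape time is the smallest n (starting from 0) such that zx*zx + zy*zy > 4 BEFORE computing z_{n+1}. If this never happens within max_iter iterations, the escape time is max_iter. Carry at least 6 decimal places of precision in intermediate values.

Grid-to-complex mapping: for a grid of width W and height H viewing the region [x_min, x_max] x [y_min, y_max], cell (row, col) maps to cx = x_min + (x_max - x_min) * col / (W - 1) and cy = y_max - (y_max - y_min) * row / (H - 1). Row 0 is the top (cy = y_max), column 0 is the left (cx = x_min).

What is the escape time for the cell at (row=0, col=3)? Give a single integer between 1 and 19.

Answer: 19

Derivation:
z_0 = 0 + 0i, c = -0.2575 + -0.5000i
Iter 1: z = -0.2575 + -0.5000i, |z|^2 = 0.3163
Iter 2: z = -0.4412 + -0.2425i, |z|^2 = 0.2535
Iter 3: z = -0.1217 + -0.2860i, |z|^2 = 0.0966
Iter 4: z = -0.3245 + -0.4304i, |z|^2 = 0.2906
Iter 5: z = -0.3374 + -0.2207i, |z|^2 = 0.1626
Iter 6: z = -0.1923 + -0.3511i, |z|^2 = 0.1602
Iter 7: z = -0.3438 + -0.3650i, |z|^2 = 0.2514
Iter 8: z = -0.2725 + -0.2491i, |z|^2 = 0.1363
Iter 9: z = -0.2453 + -0.3642i, |z|^2 = 0.1928
Iter 10: z = -0.3300 + -0.3213i, |z|^2 = 0.2122
Iter 11: z = -0.2518 + -0.2879i, |z|^2 = 0.1463
Iter 12: z = -0.2770 + -0.3550i, |z|^2 = 0.2027
Iter 13: z = -0.3068 + -0.3034i, |z|^2 = 0.1862
Iter 14: z = -0.2554 + -0.3139i, |z|^2 = 0.1637
Iter 15: z = -0.2908 + -0.3397i, |z|^2 = 0.1999
Iter 16: z = -0.2883 + -0.3025i, |z|^2 = 0.1746
Iter 17: z = -0.2658 + -0.3256i, |z|^2 = 0.1767
Iter 18: z = -0.2928 + -0.3269i, |z|^2 = 0.1926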